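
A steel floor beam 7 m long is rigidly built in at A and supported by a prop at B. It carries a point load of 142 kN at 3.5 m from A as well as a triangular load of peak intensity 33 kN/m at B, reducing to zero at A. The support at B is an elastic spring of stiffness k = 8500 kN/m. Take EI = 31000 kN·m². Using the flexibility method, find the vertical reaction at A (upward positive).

R_A = 152.9 kN

Release the roller at B. Primary structure: cantilever fixed at A.
Primary-structure tip deflection at B by superposition:
  point load 142 at a = 3.5: Pa²(3L − a)/(6EI) = 5074/EI
  triangular load, peak 33 at the free end: 11w₀L⁴/(120EI) = 7263/EI
  δ_0 = 12337/EI
Flexibility coefficient — unit upward force at B: δ_{BB} = L³/(3EI) = 114.3/EI.
With EI = 31000 kN·m²: δ_0 = 0.39795 m and δ_{BB} = 0.003688 m/kN.
Compatibility — the spring shortens by R_B/k under the reaction it provides: δ_0 − R_B·δ_{BB} = R_B/k. With 1/k = 0.000118 m/kN, R_B = δ_0 / (δ_{BB} + 1/k) = 0.39795 / (0.003688 + 0.000118) = 104.6 kN.
Vertical equilibrium: R_A = ΣP − R_B = 257.5 − 104.6 = 152.9 kN.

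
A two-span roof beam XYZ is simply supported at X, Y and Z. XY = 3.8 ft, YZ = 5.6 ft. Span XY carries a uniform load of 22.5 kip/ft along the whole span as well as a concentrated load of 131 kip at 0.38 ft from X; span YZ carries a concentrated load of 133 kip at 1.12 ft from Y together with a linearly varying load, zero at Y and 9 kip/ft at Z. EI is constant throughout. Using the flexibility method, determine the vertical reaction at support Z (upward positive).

Release continuity at Y by inserting a hinge; the redundant is the internal moment M_Y. The primary structure is two simply-supported spans XY and YZ.
Rotations at Y on the released spans (each span's end-slope, ×1/EI):
  span XY: UDL 22.5: wL³/(24EI) = 51.44/EI
  span XY: point load 131 at a = 0.38: Pab(L + a)/(6LEI) = 31.21/EI
  span YZ: point load 133 at a = 1.12: Pab(L + b)/(6LEI) = 200.2/EI
  span YZ: triangular load, peak 9: 7w₀L³/(360EI) = 30.73/EI
  relative rotation θ_0 = (82.65 + 230.9)/EI = 313.6/EI
A unit hogging moment at Y produces rotation L₁/(3EI) + L₂/(3EI) = 3.133/EI.
Slope continuity at Y: θ_0 = M_Y·3.133/EI, so M_Y = 313.6/3.133 = 100.1 kip·ft (hogging).
Span YZ, ΣM about Z: R_Y^{YZ}·5.6 = 642.9 + 100.1, so R_Y^{YZ} = 132.7 kip and R_Z = 158.2 − 132.7 = 25.53 kip.

R_Z = 25.53 kip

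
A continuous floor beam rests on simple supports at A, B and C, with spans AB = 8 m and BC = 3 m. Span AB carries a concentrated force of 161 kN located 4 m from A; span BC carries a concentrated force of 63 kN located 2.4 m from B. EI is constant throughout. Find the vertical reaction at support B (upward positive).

Release continuity at B by inserting a hinge; the redundant is the internal moment M_B. The primary structure is two simply-supported spans AB and BC.
Rotations at B on the released spans (each span's end-slope, ×1/EI):
  span AB: point load 161 at a = 4: Pab(L + a)/(6LEI) = 644/EI
  span BC: point load 63 at a = 2.4: Pab(L + b)/(6LEI) = 18.14/EI
  relative rotation θ_0 = (644 + 18.14)/EI = 662.1/EI
A unit hogging moment at B produces rotation L₁/(3EI) + L₂/(3EI) = 3.667/EI.
Slope continuity at B: θ_0 = M_B·3.667/EI, so M_B = 662.1/3.667 = 180.6 kN·m (hogging).
Span AB, ΣM about A with M_B applied at B: R_B^{AB}·8 = 644 + 180.6, so R_B^{AB} = 103.1 kN and R_A = 161 − 103.1 = 57.93 kN.
Span BC, ΣM about C: R_B^{BC}·3 = 37.8 + 180.6, so R_B^{BC} = 72.79 kN and R_C = 63 − 72.79 = -9.795 kN.
R_B = 103.1 + 72.79 = 175.9 kN.

R_B = 175.9 kN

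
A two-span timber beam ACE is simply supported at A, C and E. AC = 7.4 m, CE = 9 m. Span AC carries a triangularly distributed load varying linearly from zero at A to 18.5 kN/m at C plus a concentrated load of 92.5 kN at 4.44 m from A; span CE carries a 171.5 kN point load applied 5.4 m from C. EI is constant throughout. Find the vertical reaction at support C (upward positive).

R_C = 226.9 kN

Release continuity at C by inserting a hinge; the redundant is the internal moment M_C. The primary structure is two simply-supported spans AC and CE.
Discontinuity in slope at C on the released structure — sum the simple-span end rotations:
  span AC: triangular load, peak 18.5: w₀L³/(45EI) = 166.6/EI
  span AC: point load 92.5 at a = 4.44: Pab(L + a)/(6LEI) = 324.2/EI
  span CE: point load 171.5 at a = 5.4: Pab(L + b)/(6LEI) = 777.9/EI
  relative rotation θ_0 = (490.8 + 777.9)/EI = 1269/EI
A unit hogging moment at C produces rotation L₁/(3EI) + L₂/(3EI) = 5.467/EI.
Slope continuity at C: θ_0 = M_C·5.467/EI, so M_C = 1269/5.467 = 232.1 kN·m (hogging).
Span AC, ΣM about A with M_C applied at C: R_C^{AC}·7.4 = 748.4 + 232.1, so R_C^{AC} = 132.5 kN and R_A = 160.9 − 132.5 = 28.45 kN.
Span CE, ΣM about E: R_C^{CE}·9 = 617.4 + 232.1, so R_C^{CE} = 94.39 kN and R_E = 171.5 − 94.39 = 77.11 kN.
R_C = 132.5 + 94.39 = 226.9 kN.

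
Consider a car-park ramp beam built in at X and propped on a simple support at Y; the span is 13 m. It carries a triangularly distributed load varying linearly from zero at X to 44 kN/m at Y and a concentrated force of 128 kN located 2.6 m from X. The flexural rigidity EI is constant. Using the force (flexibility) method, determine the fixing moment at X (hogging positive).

Take the reaction at Y as the redundant and release it; the primary structure is a cantilever fixed at X.
Deflection at Y on the released cantilever, summing each load's contribution:
  triangular load, peak 44 at the free end: 11w₀L⁴/(120EI) = 115196/EI
  point load 128 at a = 2.6: Pa²(3L − a)/(6EI) = 5249/EI
  δ_0 = 120445/EI
Tip deflection under a unit load at Y: L³/(3EI) = 732.3/EI.
Compatibility at Y: δ_0 − R_Y·δ_{YY} = 0, so R_Y = 120445/732.3 = 164.5 kN.
Moment equilibrium about X: M_X = Σ(load moments about X) − R_Y·L = 2811 − 164.5×13 = 673.4 kN·m.

M_X = 673.4 kN·m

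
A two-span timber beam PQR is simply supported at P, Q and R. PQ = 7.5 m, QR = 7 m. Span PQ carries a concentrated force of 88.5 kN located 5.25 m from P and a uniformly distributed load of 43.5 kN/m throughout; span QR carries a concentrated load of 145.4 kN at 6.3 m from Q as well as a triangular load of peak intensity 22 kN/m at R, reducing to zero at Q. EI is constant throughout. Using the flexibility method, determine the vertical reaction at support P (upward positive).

R_P = 153.1 kN

Take M_Q as the redundant. Released structure: two simple spans PQ and QR with a hinge at Q.
Discontinuity in slope at Q on the released structure — sum the simple-span end rotations:
  span PQ: point load 88.5 at a = 5.25: Pab(L + a)/(6LEI) = 296.2/EI
  span PQ: UDL 43.5: wL³/(24EI) = 764.6/EI
  span QR: point load 145.4 at a = 6.3: Pab(L + b)/(6LEI) = 117.6/EI
  span QR: triangular load, peak 22: 7w₀L³/(360EI) = 146.7/EI
  relative rotation θ_0 = (1061 + 264.3)/EI = 1325/EI
A unit hogging moment at Q produces rotation L₁/(3EI) + L₂/(3EI) = 4.833/EI.
Compatibility: M_Q·(L₁+L₂)/(3EI) = θ_0, giving M_Q = 274.2 kN·m (hogging).
Span PQ, ΣM about P with M_Q applied at Q: R_Q^{PQ}·7.5 = 1688 + 274.2, so R_Q^{PQ} = 261.6 kN and R_P = 414.8 − 261.6 = 153.1 kN.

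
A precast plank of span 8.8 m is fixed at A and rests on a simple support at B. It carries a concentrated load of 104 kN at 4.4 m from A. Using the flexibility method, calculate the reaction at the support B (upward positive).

R_B = 32.5 kN

Take the reaction at B as the redundant and release it; the primary structure is a cantilever fixed at A.
Deflection at B on the released cantilever, summing each load's contribution:
  point load 104 at a = 4.4: Pa²(3L − a)/(6EI) = 7383/EI
Flexibility coefficient — unit upward force at B: δ_{BB} = L³/(3EI) = 227.2/EI.
The prop prevents deflection at B: R_B = δ_0/δ_{BB} = 7383/227.2 = 32.5 kN.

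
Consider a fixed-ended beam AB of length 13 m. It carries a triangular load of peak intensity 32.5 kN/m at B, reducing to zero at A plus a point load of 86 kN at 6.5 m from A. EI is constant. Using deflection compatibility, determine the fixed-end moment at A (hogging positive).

M_A = 322.8 kN·m

Take the two fixed-end moments M_A, M_B as redundants; the released structure is the simple span AB.
End rotations of the released simple span under the applied load (×1/EI):
  at A: triangular load, peak 32.5: 7w₀L³/(360EI) = 1388/EI
  at B: triangular load, peak 32.5: w₀L³/(45EI) = 1587/EI
  at A: point load 86 at a = 6.5: Pab(L + b)/(6LEI) = 908.4/EI
  at B: point load 86 at a = 6.5: Pab(L + a)/(6LEI) = 908.4/EI
  θ_A0 = 2297/EI,  θ_B0 = 2495/EI
Flexibility coefficients: a unit moment at one end gives L/(3EI) there and L/(6EI) at the far end, so f₁₁ = f₂₂ = 4.333/EI and f₁₂ = f₂₁ = 2.167/EI.
Compatibility — zero rotation at each built-in end:
  4.333 M_A + 2.167 M_B = 2297
  2.167 M_A + 4.333 M_B = 2495
Solving the pair gives M_A = 322.8 kN·m and M_B = 414.4 kN·m (hogging).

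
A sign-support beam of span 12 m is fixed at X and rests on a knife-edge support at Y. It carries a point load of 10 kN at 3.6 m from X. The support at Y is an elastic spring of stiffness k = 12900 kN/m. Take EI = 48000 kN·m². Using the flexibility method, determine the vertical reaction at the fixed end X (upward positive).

R_X = 8.793 kN

Remove the prop at Y; the released (primary) structure is a cantilever built in at X.
Downward deflection at the released point Y due to the loads:
  point load 10 at a = 3.6: Pa²(3L − a)/(6EI) = 699.8/EI
Flexibility coefficient — unit upward force at Y: δ_{YY} = L³/(3EI) = 576/EI.
With EI = 48000 kN·m²: δ_0 = 0.01458 m and δ_{YY} = 0.012 m/kN.
Compatibility — the spring shortens by R_Y/k under the reaction it provides: δ_0 − R_Y·δ_{YY} = R_Y/k. With 1/k = 0.000078 m/kN, R_Y = δ_0 / (δ_{YY} + 1/k) = 0.01458 / (0.012 + 0.000078) = 1.207 kN.
Vertical equilibrium: R_X = ΣP − R_Y = 10 − 1.207 = 8.793 kN.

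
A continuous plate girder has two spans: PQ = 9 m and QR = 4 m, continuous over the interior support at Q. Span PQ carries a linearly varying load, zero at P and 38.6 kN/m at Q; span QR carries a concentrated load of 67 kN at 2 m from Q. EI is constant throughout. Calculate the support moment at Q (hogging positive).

Take M_Q as the redundant. Released structure: two simple spans PQ and QR with a hinge at Q.
Discontinuity in slope at Q on the released structure — sum the simple-span end rotations:
  span PQ: triangular load, peak 38.6: w₀L³/(45EI) = 625.3/EI
  span QR: point load 67 at a = 2: Pab(L + b)/(6LEI) = 67/EI
  relative rotation θ_0 = (625.3 + 67)/EI = 692.3/EI
A unit hogging moment at Q produces rotation L₁/(3EI) + L₂/(3EI) = 4.333/EI.
Slope continuity at Q: θ_0 = M_Q·4.333/EI, so M_Q = 692.3/4.333 = 159.8 kN·m (hogging).

M_Q = 159.8 kN·m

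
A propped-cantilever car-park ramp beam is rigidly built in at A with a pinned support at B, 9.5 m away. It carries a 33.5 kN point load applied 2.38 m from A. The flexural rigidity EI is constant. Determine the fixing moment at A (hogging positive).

Remove the prop at B; the released (primary) structure is a cantilever built in at A.
Free-end deflection of the primary structure under the applied loading (downward +):
  point load 33.5 at a = 2.38: Pa²(3L − a)/(6EI) = 826.1/EI
Tip deflection under a unit load at B: L³/(3EI) = 285.8/EI.
The prop prevents deflection at B: R_B = δ_0/δ_{BB} = 826.1/285.8 = 2.89 kN.
Moment equilibrium about A: M_A = Σ(load moments about A) − R_B·L = 79.73 − 2.89×9.5 = 52.27 kN·m.

M_A = 52.27 kN·m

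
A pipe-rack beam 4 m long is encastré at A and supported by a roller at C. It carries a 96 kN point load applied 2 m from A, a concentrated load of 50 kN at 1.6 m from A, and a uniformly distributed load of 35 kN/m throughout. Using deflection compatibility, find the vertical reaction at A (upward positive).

R_A = 193.1 kN

Choose R_C as the redundant. The primary structure is the cantilever fixed at A.
Downward deflection at the released point C due to the loads:
  point load 96 at a = 2: Pa²(3L − a)/(6EI) = 640/EI
  point load 50 at a = 1.6: Pa²(3L − a)/(6EI) = 221.9/EI
  UDL 35: wL⁴/(8EI) = 1120/EI
  δ_0 = 1982/EI
Tip deflection under a unit load at C: L³/(3EI) = 21.33/EI.
The prop prevents deflection at C: R_C = δ_0/δ_{CC} = 1982/21.33 = 92.9 kN.
Vertical equilibrium: R_A = ΣP − R_C = 286 − 92.9 = 193.1 kN.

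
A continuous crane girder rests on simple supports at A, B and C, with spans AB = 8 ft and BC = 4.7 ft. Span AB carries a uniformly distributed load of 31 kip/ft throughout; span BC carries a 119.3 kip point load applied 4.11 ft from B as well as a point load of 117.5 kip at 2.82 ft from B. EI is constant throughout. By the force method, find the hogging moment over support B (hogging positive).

M_B = 203.4 kip·ft

Insert a hinge at B; M_B is the redundant, and each span becomes simply supported.
End slopes at the hinge B, treating each span as simply supported:
  span AB: UDL 31: wL³/(24EI) = 661.3/EI
  span BC: point load 119.3 at a = 4.11: Pab(L + b)/(6LEI) = 54.27/EI
  span BC: point load 117.5 at a = 2.82: Pab(L + b)/(6LEI) = 145.4/EI
  relative rotation θ_0 = (661.3 + 199.6)/EI = 861/EI
A unit hogging moment at B produces rotation L₁/(3EI) + L₂/(3EI) = 4.233/EI.
Compatibility: M_B·(L₁+L₂)/(3EI) = θ_0, giving M_B = 203.4 kip·ft (hogging).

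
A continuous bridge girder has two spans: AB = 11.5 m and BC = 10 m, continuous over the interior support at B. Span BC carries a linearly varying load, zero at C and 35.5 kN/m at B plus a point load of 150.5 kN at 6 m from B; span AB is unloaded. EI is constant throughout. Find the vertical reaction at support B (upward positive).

R_B = 221.1 kN

Release continuity at B by inserting a hinge; the redundant is the internal moment M_B. The primary structure is two simply-supported spans AB and BC.
End slopes at the hinge B, treating each span as simply supported:
  span BC: triangular load, peak 35.5: w₀L³/(45EI) = 788.9/EI
  span BC: point load 150.5 at a = 6: Pab(L + b)/(6LEI) = 842.8/EI
  relative rotation θ_0 = (0 + 1632)/EI = 1632/EI
A unit hogging moment at B produces rotation L₁/(3EI) + L₂/(3EI) = 7.167/EI.
Slope continuity at B: θ_0 = M_B·7.167/EI, so M_B = 1632/7.167 = 227.7 kN·m (hogging).
Span AB, ΣM about A with M_B applied at B: R_B^{AB}·11.5 = 0 + 227.7, so R_B^{AB} = 19.8 kN and R_A = 0 − 19.8 = -19.8 kN.
Span BC, ΣM about C: R_B^{BC}·10 = 1785 + 227.7, so R_B^{BC} = 201.3 kN and R_C = 328 − 201.3 = 126.7 kN.
R_B = 19.8 + 201.3 = 221.1 kN.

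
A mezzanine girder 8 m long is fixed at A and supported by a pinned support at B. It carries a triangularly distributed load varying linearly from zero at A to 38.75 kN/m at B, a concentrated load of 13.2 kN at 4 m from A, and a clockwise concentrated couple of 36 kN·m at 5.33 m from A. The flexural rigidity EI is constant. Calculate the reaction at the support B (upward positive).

R_B = 95.37 kN

Remove the prop at B; the released (primary) structure is a cantilever built in at A.
Primary-structure tip deflection at B by superposition:
  triangular load, peak 38.75 at the free end: 11w₀L⁴/(120EI) = 14549/EI
  point load 13.2 at a = 4: Pa²(3L − a)/(6EI) = 704/EI
  clockwise couple 36 at a = 5.33: M₀a(2L − a)/(2EI) = 1024/EI
  δ_0 = 16277/EI
Tip deflection under a unit load at B: L³/(3EI) = 170.7/EI.
Compatibility at B: δ_0 − R_B·δ_{BB} = 0, so R_B = 16277/170.7 = 95.37 kN.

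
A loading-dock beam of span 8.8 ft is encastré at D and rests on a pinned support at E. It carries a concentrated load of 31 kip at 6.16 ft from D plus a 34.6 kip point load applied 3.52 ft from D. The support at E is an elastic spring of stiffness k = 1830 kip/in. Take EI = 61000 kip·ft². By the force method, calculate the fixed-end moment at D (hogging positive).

M_D = 98.32 kip·ft

Release the roller at E. Primary structure: cantilever fixed at D.
Free-end deflection of the primary structure under the applied loading (downward +):
  point load 31 at a = 6.16: Pa²(3L − a)/(6EI) = 3968/EI
  point load 34.6 at a = 3.52: Pa²(3L − a)/(6EI) = 1635/EI
  δ_0 = 5603/EI
Flexibility coefficient — unit upward force at E: δ_{EE} = L³/(3EI) = 227.2/EI.
With EI = 61000 kip·ft²: δ_0 = 0.091851 ft and δ_{EE} = 0.003724 ft/kip.
Compatibility — the spring shortens by R_E/k under the reaction it provides: δ_0 − R_E·δ_{EE} = R_E/k. With 1/k = 1/(1830×12) ft/kip = 0.000046 ft/kip, R_E = δ_0 / (δ_{EE} + 1/k) = 0.091851 / (0.003724 + 0.000046) = 24.37 kip.
Moment equilibrium about D: M_D = Σ(load moments about D) − R_E·L = 312.8 − 24.37×8.8 = 98.32 kip·ft.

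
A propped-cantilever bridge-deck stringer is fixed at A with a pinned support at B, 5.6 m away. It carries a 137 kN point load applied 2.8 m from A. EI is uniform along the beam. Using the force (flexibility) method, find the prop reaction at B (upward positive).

R_B = 42.81 kN

Take the reaction at B as the redundant and release it; the primary structure is a cantilever fixed at A.
Primary-structure tip deflection at B by superposition:
  point load 137 at a = 2.8: Pa²(3L − a)/(6EI) = 2506/EI
Flexibility coefficient — unit upward force at B: δ_{BB} = L³/(3EI) = 58.54/EI.
Compatibility at B: δ_0 − R_B·δ_{BB} = 0, so R_B = 2506/58.54 = 42.81 kN.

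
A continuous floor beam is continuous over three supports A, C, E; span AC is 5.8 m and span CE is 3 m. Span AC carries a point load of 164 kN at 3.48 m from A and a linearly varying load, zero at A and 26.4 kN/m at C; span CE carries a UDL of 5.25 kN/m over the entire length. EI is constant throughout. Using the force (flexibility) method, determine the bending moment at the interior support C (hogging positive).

Insert a hinge at C; M_C is the redundant, and each span becomes simply supported.
End slopes at the hinge C, treating each span as simply supported:
  span AC: point load 164 at a = 3.48: Pab(L + a)/(6LEI) = 353.1/EI
  span AC: triangular load, peak 26.4: w₀L³/(45EI) = 114.5/EI
  span CE: UDL 5.25: wL³/(24EI) = 5.906/EI
  relative rotation θ_0 = (467.6 + 5.906)/EI = 473.5/EI
A unit hogging moment at C produces rotation L₁/(3EI) + L₂/(3EI) = 2.933/EI.
Compatibility: M_C·(L₁+L₂)/(3EI) = θ_0, giving M_C = 161.4 kN·m (hogging).

M_C = 161.4 kN·m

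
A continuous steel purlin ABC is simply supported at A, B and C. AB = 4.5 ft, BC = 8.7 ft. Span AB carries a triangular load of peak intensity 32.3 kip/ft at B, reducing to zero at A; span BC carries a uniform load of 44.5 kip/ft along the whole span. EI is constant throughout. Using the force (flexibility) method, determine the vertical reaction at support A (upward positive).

R_A = -40.74 kip

Insert a hinge at B; M_B is the redundant, and each span becomes simply supported.
End slopes at the hinge B, treating each span as simply supported:
  span AB: triangular load, peak 32.3: w₀L³/(45EI) = 65.41/EI
  span BC: UDL 44.5: wL³/(24EI) = 1221/EI
  relative rotation θ_0 = (65.41 + 1221)/EI = 1286/EI
A unit hogging moment at B produces rotation L₁/(3EI) + L₂/(3EI) = 4.4/EI.
Slope continuity at B: θ_0 = M_B·4.4/EI, so M_B = 1286/4.4 = 292.4 kip·ft (hogging).
Span AB, ΣM about A with M_B applied at B: R_B^{AB}·4.5 = 218 + 292.4, so R_B^{AB} = 113.4 kip and R_A = 72.67 − 113.4 = -40.74 kip.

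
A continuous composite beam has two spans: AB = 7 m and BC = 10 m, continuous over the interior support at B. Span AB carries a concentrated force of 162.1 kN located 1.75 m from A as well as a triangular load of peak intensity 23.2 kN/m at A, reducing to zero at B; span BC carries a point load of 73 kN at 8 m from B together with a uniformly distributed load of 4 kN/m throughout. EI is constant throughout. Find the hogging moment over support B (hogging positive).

M_B = 152.7 kN·m

Take M_B as the redundant. Released structure: two simple spans AB and BC with a hinge at B.
End slopes at the hinge B, treating each span as simply supported:
  span AB: point load 162.1 at a = 1.75: Pab(L + a)/(6LEI) = 310.3/EI
  span AB: triangular load, peak 23.2: 7w₀L³/(360EI) = 154.7/EI
  span BC: point load 73 at a = 8: Pab(L + b)/(6LEI) = 233.6/EI
  span BC: UDL 4: wL³/(24EI) = 166.7/EI
  relative rotation θ_0 = (465 + 400.3)/EI = 865.3/EI
A unit hogging moment at B produces rotation L₁/(3EI) + L₂/(3EI) = 5.667/EI.
Slope continuity at B: θ_0 = M_B·5.667/EI, so M_B = 865.3/5.667 = 152.7 kN·m (hogging).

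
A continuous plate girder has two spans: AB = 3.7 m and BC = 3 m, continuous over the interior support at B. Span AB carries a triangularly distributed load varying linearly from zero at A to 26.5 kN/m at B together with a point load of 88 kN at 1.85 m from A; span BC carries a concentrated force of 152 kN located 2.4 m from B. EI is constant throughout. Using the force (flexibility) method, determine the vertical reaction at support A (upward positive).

R_A = 42.32 kN

Insert a hinge at B; M_B is the redundant, and each span becomes simply supported.
End slopes at the hinge B, treating each span as simply supported:
  span AB: triangular load, peak 26.5: w₀L³/(45EI) = 29.83/EI
  span AB: point load 88 at a = 1.85: Pab(L + a)/(6LEI) = 75.3/EI
  span BC: point load 152 at a = 2.4: Pab(L + b)/(6LEI) = 43.78/EI
  relative rotation θ_0 = (105.1 + 43.78)/EI = 148.9/EI
A unit hogging moment at B produces rotation L₁/(3EI) + L₂/(3EI) = 2.233/EI.
Compatibility: M_B·(L₁+L₂)/(3EI) = θ_0, giving M_B = 66.67 kN·m (hogging).
Span AB, ΣM about A with M_B applied at B: R_B^{AB}·3.7 = 283.7 + 66.67, so R_B^{AB} = 94.7 kN and R_A = 137 − 94.7 = 42.32 kN.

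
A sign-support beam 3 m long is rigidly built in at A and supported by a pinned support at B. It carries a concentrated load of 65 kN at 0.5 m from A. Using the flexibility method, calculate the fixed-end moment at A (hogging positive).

M_A = 24.83 kN·m

Release the roller at B. Primary structure: cantilever fixed at A.
Downward deflection at the released point B due to the loads:
  point load 65 at a = 0.5: Pa²(3L − a)/(6EI) = 23.02/EI
Tip deflection under a unit load at B: L³/(3EI) = 9/EI.
The prop prevents deflection at B: R_B = δ_0/δ_{BB} = 23.02/9 = 2.558 kN.
Moment equilibrium about A: M_A = Σ(load moments about A) − R_B·L = 32.5 − 2.558×3 = 24.83 kN·m.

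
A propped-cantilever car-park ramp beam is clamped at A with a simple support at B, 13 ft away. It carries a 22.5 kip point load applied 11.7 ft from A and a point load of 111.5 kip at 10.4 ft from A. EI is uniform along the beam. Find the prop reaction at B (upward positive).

Take the reaction at B as the redundant and release it; the primary structure is a cantilever fixed at A.
Primary-structure tip deflection at B by superposition:
  point load 22.5 at a = 11.7: Pa²(3L − a)/(6EI) = 14014/EI
  point load 111.5 at a = 10.4: Pa²(3L − a)/(6EI) = 57485/EI
  δ_0 = 71499/EI
Tip deflection under a unit load at B: L³/(3EI) = 732.3/EI.
The prop prevents deflection at B: R_B = δ_0/δ_{BB} = 71499/732.3 = 97.63 kip.

R_B = 97.63 kip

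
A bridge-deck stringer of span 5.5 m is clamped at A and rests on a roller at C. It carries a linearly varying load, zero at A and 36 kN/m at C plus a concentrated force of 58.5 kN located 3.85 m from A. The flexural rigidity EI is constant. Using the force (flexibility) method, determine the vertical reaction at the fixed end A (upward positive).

R_A = 70.09 kN

Take the reaction at C as the redundant and release it; the primary structure is a cantilever fixed at A.
Primary-structure tip deflection at C by superposition:
  triangular load, peak 36 at the free end: 11w₀L⁴/(120EI) = 3020/EI
  point load 58.5 at a = 3.85: Pa²(3L − a)/(6EI) = 1828/EI
  δ_0 = 4848/EI
Tip deflection under a unit load at C: L³/(3EI) = 55.46/EI.
The prop prevents deflection at C: R_C = δ_0/δ_{CC} = 4848/55.46 = 87.41 kN.
Vertical equilibrium: R_A = ΣP − R_C = 157.5 − 87.41 = 70.09 kN.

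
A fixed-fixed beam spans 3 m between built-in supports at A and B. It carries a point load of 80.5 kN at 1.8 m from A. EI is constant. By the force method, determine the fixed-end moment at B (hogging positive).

M_B = 34.78 kN·m

Take the two fixed-end moments M_A, M_B as redundants; the released structure is the simple span AB.
On the primary (simply-supported) span, the end slopes from the loading are:
  at A: point load 80.5 at a = 1.8: Pab(L + b)/(6LEI) = 40.57/EI
  at B: point load 80.5 at a = 1.8: Pab(L + a)/(6LEI) = 46.37/EI
  θ_A0 = 40.57/EI,  θ_B0 = 46.37/EI
Flexibility coefficients: a unit moment at one end gives L/(3EI) there and L/(6EI) at the far end, so f₁₁ = f₂₂ = 1/EI and f₁₂ = f₂₁ = 0.5/EI.
Compatibility — zero rotation at each built-in end:
  1 M_A + 0.5 M_B = 40.57
  0.5 M_A + 1 M_B = 46.37
Solving the pair gives M_A = 23.18 kN·m and M_B = 34.78 kN·m (hogging).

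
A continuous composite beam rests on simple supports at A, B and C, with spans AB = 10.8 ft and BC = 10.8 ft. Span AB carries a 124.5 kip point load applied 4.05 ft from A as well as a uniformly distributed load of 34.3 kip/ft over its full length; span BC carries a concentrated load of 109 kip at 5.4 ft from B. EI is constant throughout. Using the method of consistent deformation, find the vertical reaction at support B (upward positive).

R_B = 373.2 kip

Insert a hinge at B; M_B is the redundant, and each span becomes simply supported.
Discontinuity in slope at B on the released structure — sum the simple-span end rotations:
  span AB: point load 124.5 at a = 4.05: Pab(L + a)/(6LEI) = 780/EI
  span AB: UDL 34.3: wL³/(24EI) = 1800/EI
  span BC: point load 109 at a = 5.4: Pab(L + b)/(6LEI) = 794.6/EI
  relative rotation θ_0 = (2580 + 794.6)/EI = 3375/EI
A unit hogging moment at B produces rotation L₁/(3EI) + L₂/(3EI) = 7.2/EI.
Compatibility: M_B·(L₁+L₂)/(3EI) = θ_0, giving M_B = 468.7 kip·ft (hogging).
Span AB, ΣM about A with M_B applied at B: R_B^{AB}·10.8 = 2505 + 468.7, so R_B^{AB} = 275.3 kip and R_A = 494.9 − 275.3 = 219.6 kip.
Span BC, ΣM about C: R_B^{BC}·10.8 = 588.6 + 468.7, so R_B^{BC} = 97.9 kip and R_C = 109 − 97.9 = 11.1 kip.
R_B = 275.3 + 97.9 = 373.2 kip.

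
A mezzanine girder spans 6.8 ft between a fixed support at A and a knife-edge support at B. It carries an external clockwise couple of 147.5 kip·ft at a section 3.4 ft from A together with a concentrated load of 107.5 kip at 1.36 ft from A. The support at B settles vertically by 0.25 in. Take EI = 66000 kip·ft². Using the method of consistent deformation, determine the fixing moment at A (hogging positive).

M_A = 176 kip·ft

Choose R_B as the redundant. The primary structure is the cantilever fixed at A.
Primary-structure tip deflection at B by superposition:
  clockwise couple 147.5 at a = 3.4: M₀a(2L − a)/(2EI) = 2558/EI
  point load 107.5 at a = 1.36: Pa²(3L − a)/(6EI) = 631/EI
  δ_0 = 3189/EI
Flexibility coefficient — unit upward force at B: δ_{BB} = L³/(3EI) = 104.8/EI.
With EI = 66000 kip·ft²: δ_0 = 0.048312 ft and δ_{BB} = 0.001588 ft/kip.
Compatibility — the beam at B must follow the support down by 0.02083 ft: δ_0 − R_B·δ_{BB} = 0.02083, so R_B = (0.048312 − 0.02083)/0.001588 = 17.3 kip.
Moment equilibrium about A: M_A = Σ(load moments about A) − R_B·L = 293.7 − 17.3×6.8 = 176 kip·ft.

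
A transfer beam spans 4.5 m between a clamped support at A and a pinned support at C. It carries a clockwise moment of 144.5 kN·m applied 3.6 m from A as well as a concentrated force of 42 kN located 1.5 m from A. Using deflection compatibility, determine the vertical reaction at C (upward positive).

Remove the prop at C; the released (primary) structure is a cantilever built in at A.
Downward deflection at the released point C due to the loads:
  clockwise couple 144.5 at a = 3.6: M₀a(2L − a)/(2EI) = 1405/EI
  point load 42 at a = 1.5: Pa²(3L − a)/(6EI) = 189/EI
  δ_0 = 1594/EI
Tip deflection under a unit load at C: L³/(3EI) = 30.38/EI.
Compatibility at C: δ_0 − R_C·δ_{CC} = 0, so R_C = 1594/30.38 = 52.46 kN.

R_C = 52.46 kN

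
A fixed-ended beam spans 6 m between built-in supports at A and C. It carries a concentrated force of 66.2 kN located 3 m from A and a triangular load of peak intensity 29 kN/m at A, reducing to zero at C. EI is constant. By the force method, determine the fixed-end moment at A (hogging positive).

M_A = 101.8 kN·m

Take the two fixed-end moments M_A, M_C as redundants; the released structure is the simple span AC.
On the primary (simply-supported) span, the end slopes from the loading are:
  at A: point load 66.2 at a = 3: Pab(L + b)/(6LEI) = 148.9/EI
  at C: point load 66.2 at a = 3: Pab(L + a)/(6LEI) = 148.9/EI
  at A: triangular load, peak 29: w₀L³/(45EI) = 139.2/EI
  at C: triangular load, peak 29: 7w₀L³/(360EI) = 121.8/EI
  θ_A0 = 288.1/EI,  θ_C0 = 270.8/EI
Flexibility coefficients: a unit moment at one end gives L/(3EI) there and L/(6EI) at the far end, so f₁₁ = f₂₂ = 2/EI and f₁₂ = f₂₁ = 1/EI.
Compatibility — zero rotation at each built-in end:
  2 M_A + 1 M_C = 288.1
  1 M_A + 2 M_C = 270.8
Solving the pair gives M_A = 101.8 kN·m and M_C = 84.45 kN·m (hogging).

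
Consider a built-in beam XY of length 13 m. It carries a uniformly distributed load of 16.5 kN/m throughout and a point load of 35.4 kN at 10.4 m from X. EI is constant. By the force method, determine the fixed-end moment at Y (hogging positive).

Release both end moments; the primary structure is a simply-supported span XY with redundants M_X and M_Y.
End rotations of the released simple span under the applied load (×1/EI):
  at X: UDL 16.5: wL³/(24EI) = 1510/EI
  at Y: UDL 16.5: wL³/(24EI) = 1510/EI
  at X: point load 35.4 at a = 10.4: Pab(L + b)/(6LEI) = 191.4/EI
  at Y: point load 35.4 at a = 10.4: Pab(L + a)/(6LEI) = 287.2/EI
  θ_X0 = 1702/EI,  θ_Y0 = 1798/EI
Flexibility coefficients: a unit moment at one end gives L/(3EI) there and L/(6EI) at the far end, so f₁₁ = f₂₂ = 4.333/EI and f₁₂ = f₂₁ = 2.167/EI.
Compatibility — zero rotation at each built-in end:
  4.333 M_X + 2.167 M_Y = 1702
  2.167 M_X + 4.333 M_Y = 1798
Solving the pair gives M_X = 247.1 kN·m and M_Y = 291.3 kN·m (hogging).

M_Y = 291.3 kN·m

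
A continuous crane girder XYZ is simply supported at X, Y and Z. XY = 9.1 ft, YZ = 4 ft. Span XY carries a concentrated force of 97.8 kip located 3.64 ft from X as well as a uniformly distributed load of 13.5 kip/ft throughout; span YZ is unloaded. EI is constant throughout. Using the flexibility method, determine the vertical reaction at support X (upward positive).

R_X = 98.02 kip

Release continuity at Y by inserting a hinge; the redundant is the internal moment M_Y. The primary structure is two simply-supported spans XY and YZ.
Rotations at Y on the released spans (each span's end-slope, ×1/EI):
  span XY: point load 97.8 at a = 3.64: Pab(L + a)/(6LEI) = 453.5/EI
  span XY: UDL 13.5: wL³/(24EI) = 423.9/EI
  relative rotation θ_0 = (877.4 + 0)/EI = 877.4/EI
A unit hogging moment at Y produces rotation L₁/(3EI) + L₂/(3EI) = 4.367/EI.
Slope continuity at Y: θ_0 = M_Y·4.367/EI, so M_Y = 877.4/4.367 = 200.9 kip·ft (hogging).
Span XY, ΣM about X with M_Y applied at Y: R_Y^{XY}·9.1 = 915 + 200.9, so R_Y^{XY} = 122.6 kip and R_X = 220.7 − 122.6 = 98.02 kip.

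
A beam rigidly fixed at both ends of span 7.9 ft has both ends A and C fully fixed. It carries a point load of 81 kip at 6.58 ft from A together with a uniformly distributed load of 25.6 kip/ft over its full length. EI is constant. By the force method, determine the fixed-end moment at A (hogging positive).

Release both end moments; the primary structure is a simply-supported span AC with redundants M_A and M_C.
On the primary (simply-supported) span, the end slopes from the loading are:
  at A: point load 81 at a = 6.58: Pab(L + b)/(6LEI) = 136.8/EI
  at C: point load 81 at a = 6.58: Pab(L + a)/(6LEI) = 214.9/EI
  at A: UDL 25.6: wL³/(24EI) = 525.9/EI
  at C: UDL 25.6: wL³/(24EI) = 525.9/EI
  θ_A0 = 662.8/EI,  θ_C0 = 740.8/EI
Flexibility coefficients: a unit moment at one end gives L/(3EI) there and L/(6EI) at the far end, so f₁₁ = f₂₂ = 2.633/EI and f₁₂ = f₂₁ = 1.317/EI.
Compatibility — zero rotation at each built-in end:
  2.633 M_A + 1.317 M_C = 662.8
  1.317 M_A + 2.633 M_C = 740.8
Solving the pair gives M_A = 148 kip·ft and M_C = 207.3 kip·ft (hogging).

M_A = 148 kip·ft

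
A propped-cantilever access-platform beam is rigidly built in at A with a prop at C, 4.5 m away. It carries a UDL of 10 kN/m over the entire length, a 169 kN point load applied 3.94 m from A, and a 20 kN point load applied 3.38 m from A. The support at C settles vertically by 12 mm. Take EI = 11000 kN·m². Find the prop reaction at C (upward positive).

Release the roller at C. Primary structure: cantilever fixed at A.
Downward deflection at the released point C due to the loads:
  UDL 10: wL⁴/(8EI) = 512.6/EI
  point load 169 at a = 3.94: Pa²(3L − a)/(6EI) = 4180/EI
  point load 20 at a = 3.38: Pa²(3L − a)/(6EI) = 385.4/EI
  δ_0 = 5078/EI
Flexibility coefficient — unit upward force at C: δ_{CC} = L³/(3EI) = 30.38/EI.
With EI = 11000 kN·m²: δ_0 = 0.46164 m and δ_{CC} = 0.002761 m/kN.
Compatibility — the beam at C must follow the support down by 0.012 m: δ_0 − R_C·δ_{CC} = 0.012, so R_C = (0.46164 − 0.012)/0.002761 = 162.8 kN.

R_C = 162.8 kN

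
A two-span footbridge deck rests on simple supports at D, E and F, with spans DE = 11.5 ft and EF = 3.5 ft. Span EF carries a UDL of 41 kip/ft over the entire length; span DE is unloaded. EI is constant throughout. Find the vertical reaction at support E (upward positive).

Take M_E as the redundant. Released structure: two simple spans DE and EF with a hinge at E.
Rotations at E on the released spans (each span's end-slope, ×1/EI):
  span EF: UDL 41: wL³/(24EI) = 73.24/EI
  relative rotation θ_0 = (0 + 73.24)/EI = 73.24/EI
A unit hogging moment at E produces rotation L₁/(3EI) + L₂/(3EI) = 5/EI.
Compatibility: M_E·(L₁+L₂)/(3EI) = θ_0, giving M_E = 14.65 kip·ft (hogging).
Span DE, ΣM about D with M_E applied at E: R_E^{DE}·11.5 = 0 + 14.65, so R_E^{DE} = 1.274 kip and R_D = 0 − 1.274 = -1.274 kip.
Span EF, ΣM about F: R_E^{EF}·3.5 = 251.1 + 14.65, so R_E^{EF} = 75.94 kip and R_F = 143.5 − 75.94 = 67.56 kip.
R_E = 1.274 + 75.94 = 77.21 kip.

R_E = 77.21 kip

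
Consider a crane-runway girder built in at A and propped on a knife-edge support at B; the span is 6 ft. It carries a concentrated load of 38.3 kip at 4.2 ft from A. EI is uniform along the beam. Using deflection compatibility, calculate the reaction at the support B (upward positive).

Remove the prop at B; the released (primary) structure is a cantilever built in at A.
Downward deflection at the released point B due to the loads:
  point load 38.3 at a = 4.2: Pa²(3L − a)/(6EI) = 1554/EI
Tip deflection under a unit load at B: L³/(3EI) = 72/EI.
Compatibility at B: δ_0 − R_B·δ_{BB} = 0, so R_B = 1554/72 = 21.58 kip.

R_B = 21.58 kip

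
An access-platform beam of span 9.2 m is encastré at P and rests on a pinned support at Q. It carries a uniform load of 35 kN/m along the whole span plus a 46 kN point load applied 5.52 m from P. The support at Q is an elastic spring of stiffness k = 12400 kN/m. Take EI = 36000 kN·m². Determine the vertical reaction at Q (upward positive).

R_Q = 139.1 kN

Take the reaction at Q as the redundant and release it; the primary structure is a cantilever fixed at P.
Free-end deflection of the primary structure under the applied loading (downward +):
  UDL 35: wL⁴/(8EI) = 31342/EI
  point load 46 at a = 5.52: Pa²(3L − a)/(6EI) = 5158/EI
  δ_0 = 36500/EI
Tip deflection under a unit load at Q: L³/(3EI) = 259.6/EI.
With EI = 36000 kN·m²: δ_0 = 1.0139 m and δ_{QQ} = 0.00721 m/kN.
Compatibility — the spring shortens by R_Q/k under the reaction it provides: δ_0 − R_Q·δ_{QQ} = R_Q/k. With 1/k = 0.000081 m/kN, R_Q = δ_0 / (δ_{QQ} + 1/k) = 1.0139 / (0.00721 + 0.000081) = 139.1 kN.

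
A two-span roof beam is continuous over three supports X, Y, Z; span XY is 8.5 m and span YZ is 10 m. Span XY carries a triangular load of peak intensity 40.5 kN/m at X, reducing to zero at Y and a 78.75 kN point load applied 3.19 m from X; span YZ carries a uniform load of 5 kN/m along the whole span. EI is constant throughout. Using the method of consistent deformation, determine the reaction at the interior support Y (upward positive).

R_Y = 147.1 kN

Release continuity at Y by inserting a hinge; the redundant is the internal moment M_Y. The primary structure is two simply-supported spans XY and YZ.
Rotations at Y on the released spans (each span's end-slope, ×1/EI):
  span XY: triangular load, peak 40.5: 7w₀L³/(360EI) = 483.6/EI
  span XY: point load 78.75 at a = 3.19: Pab(L + a)/(6LEI) = 305.8/EI
  span YZ: UDL 5: wL³/(24EI) = 208.3/EI
  relative rotation θ_0 = (789.4 + 208.3)/EI = 997.7/EI
A unit hogging moment at Y produces rotation L₁/(3EI) + L₂/(3EI) = 6.167/EI.
Slope continuity at Y: θ_0 = M_Y·6.167/EI, so M_Y = 997.7/6.167 = 161.8 kN·m (hogging).
Span XY, ΣM about X with M_Y applied at Y: R_Y^{XY}·8.5 = 738.9 + 161.8, so R_Y^{XY} = 106 kN and R_X = 250.9 − 106 = 144.9 kN.
Span YZ, ΣM about Z: R_Y^{YZ}·10 = 250 + 161.8, so R_Y^{YZ} = 41.18 kN and R_Z = 50 − 41.18 = 8.821 kN.
R_Y = 106 + 41.18 = 147.1 kN.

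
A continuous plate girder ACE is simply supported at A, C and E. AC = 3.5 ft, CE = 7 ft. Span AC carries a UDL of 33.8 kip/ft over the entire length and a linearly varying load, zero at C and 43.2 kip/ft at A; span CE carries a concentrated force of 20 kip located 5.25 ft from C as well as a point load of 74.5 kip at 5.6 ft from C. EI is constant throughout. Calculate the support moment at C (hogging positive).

Release continuity at C by inserting a hinge; the redundant is the internal moment M_C. The primary structure is two simply-supported spans AC and CE.
Discontinuity in slope at C on the released structure — sum the simple-span end rotations:
  span AC: UDL 33.8: wL³/(24EI) = 60.38/EI
  span AC: triangular load, peak 43.2: 7w₀L³/(360EI) = 36.02/EI
  span CE: point load 20 at a = 5.25: Pab(L + b)/(6LEI) = 38.28/EI
  span CE: point load 74.5 at a = 5.6: Pab(L + b)/(6LEI) = 116.8/EI
  relative rotation θ_0 = (96.4 + 155.1)/EI = 251.5/EI
A unit hogging moment at C produces rotation L₁/(3EI) + L₂/(3EI) = 3.5/EI.
Compatibility: M_C·(L₁+L₂)/(3EI) = θ_0, giving M_C = 71.86 kip·ft (hogging).

M_C = 71.86 kip·ft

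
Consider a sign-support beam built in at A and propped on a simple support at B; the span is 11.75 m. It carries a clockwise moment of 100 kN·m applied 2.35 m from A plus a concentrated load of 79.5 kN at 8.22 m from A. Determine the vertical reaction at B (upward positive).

Release the roller at B. Primary structure: cantilever fixed at A.
Free-end deflection of the primary structure under the applied loading (downward +):
  clockwise couple 100 at a = 2.35: M₀a(2L − a)/(2EI) = 2485/EI
  point load 79.5 at a = 8.22: Pa²(3L − a)/(6EI) = 24199/EI
  δ_0 = 26685/EI
Flexibility coefficient — unit upward force at B: δ_{BB} = L³/(3EI) = 540.7/EI.
Compatibility at B: δ_0 − R_B·δ_{BB} = 0, so R_B = 26685/540.7 = 49.35 kN.

R_B = 49.35 kN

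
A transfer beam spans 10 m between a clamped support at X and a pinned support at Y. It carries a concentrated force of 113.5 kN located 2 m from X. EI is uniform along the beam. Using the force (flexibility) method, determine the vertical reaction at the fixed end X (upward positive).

Take the reaction at Y as the redundant and release it; the primary structure is a cantilever fixed at X.
Deflection at Y on the released cantilever, summing each load's contribution:
  point load 113.5 at a = 2: Pa²(3L − a)/(6EI) = 2119/EI
Flexibility coefficient — unit upward force at Y: δ_{YY} = L³/(3EI) = 333.3/EI.
The prop prevents deflection at Y: R_Y = δ_0/δ_{YY} = 2119/333.3 = 6.356 kN.
Vertical equilibrium: R_X = ΣP − R_Y = 113.5 − 6.356 = 107.1 kN.

R_X = 107.1 kN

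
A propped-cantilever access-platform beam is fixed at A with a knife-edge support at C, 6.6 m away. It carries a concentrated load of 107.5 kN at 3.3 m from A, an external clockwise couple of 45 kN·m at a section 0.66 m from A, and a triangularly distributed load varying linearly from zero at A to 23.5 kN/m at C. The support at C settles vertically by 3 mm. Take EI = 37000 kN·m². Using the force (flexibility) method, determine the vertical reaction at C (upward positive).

R_C = 77.03 kN

Remove the prop at C; the released (primary) structure is a cantilever built in at A.
Downward deflection at the released point C due to the loads:
  point load 107.5 at a = 3.3: Pa²(3L − a)/(6EI) = 3219/EI
  clockwise couple 45 at a = 0.66: M₀a(2L − a)/(2EI) = 186.2/EI
  triangular load, peak 23.5 at the free end: 11w₀L⁴/(120EI) = 4087/EI
  δ_0 = 7493/EI
Flexibility coefficient — unit upward force at C: δ_{CC} = L³/(3EI) = 95.83/EI.
With EI = 37000 kN·m²: δ_0 = 0.20251 m and δ_{CC} = 0.00259 m/kN.
Compatibility — the beam at C must follow the support down by 0.003 m: δ_0 − R_C·δ_{CC} = 0.003, so R_C = (0.20251 − 0.003)/0.00259 = 77.03 kN.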